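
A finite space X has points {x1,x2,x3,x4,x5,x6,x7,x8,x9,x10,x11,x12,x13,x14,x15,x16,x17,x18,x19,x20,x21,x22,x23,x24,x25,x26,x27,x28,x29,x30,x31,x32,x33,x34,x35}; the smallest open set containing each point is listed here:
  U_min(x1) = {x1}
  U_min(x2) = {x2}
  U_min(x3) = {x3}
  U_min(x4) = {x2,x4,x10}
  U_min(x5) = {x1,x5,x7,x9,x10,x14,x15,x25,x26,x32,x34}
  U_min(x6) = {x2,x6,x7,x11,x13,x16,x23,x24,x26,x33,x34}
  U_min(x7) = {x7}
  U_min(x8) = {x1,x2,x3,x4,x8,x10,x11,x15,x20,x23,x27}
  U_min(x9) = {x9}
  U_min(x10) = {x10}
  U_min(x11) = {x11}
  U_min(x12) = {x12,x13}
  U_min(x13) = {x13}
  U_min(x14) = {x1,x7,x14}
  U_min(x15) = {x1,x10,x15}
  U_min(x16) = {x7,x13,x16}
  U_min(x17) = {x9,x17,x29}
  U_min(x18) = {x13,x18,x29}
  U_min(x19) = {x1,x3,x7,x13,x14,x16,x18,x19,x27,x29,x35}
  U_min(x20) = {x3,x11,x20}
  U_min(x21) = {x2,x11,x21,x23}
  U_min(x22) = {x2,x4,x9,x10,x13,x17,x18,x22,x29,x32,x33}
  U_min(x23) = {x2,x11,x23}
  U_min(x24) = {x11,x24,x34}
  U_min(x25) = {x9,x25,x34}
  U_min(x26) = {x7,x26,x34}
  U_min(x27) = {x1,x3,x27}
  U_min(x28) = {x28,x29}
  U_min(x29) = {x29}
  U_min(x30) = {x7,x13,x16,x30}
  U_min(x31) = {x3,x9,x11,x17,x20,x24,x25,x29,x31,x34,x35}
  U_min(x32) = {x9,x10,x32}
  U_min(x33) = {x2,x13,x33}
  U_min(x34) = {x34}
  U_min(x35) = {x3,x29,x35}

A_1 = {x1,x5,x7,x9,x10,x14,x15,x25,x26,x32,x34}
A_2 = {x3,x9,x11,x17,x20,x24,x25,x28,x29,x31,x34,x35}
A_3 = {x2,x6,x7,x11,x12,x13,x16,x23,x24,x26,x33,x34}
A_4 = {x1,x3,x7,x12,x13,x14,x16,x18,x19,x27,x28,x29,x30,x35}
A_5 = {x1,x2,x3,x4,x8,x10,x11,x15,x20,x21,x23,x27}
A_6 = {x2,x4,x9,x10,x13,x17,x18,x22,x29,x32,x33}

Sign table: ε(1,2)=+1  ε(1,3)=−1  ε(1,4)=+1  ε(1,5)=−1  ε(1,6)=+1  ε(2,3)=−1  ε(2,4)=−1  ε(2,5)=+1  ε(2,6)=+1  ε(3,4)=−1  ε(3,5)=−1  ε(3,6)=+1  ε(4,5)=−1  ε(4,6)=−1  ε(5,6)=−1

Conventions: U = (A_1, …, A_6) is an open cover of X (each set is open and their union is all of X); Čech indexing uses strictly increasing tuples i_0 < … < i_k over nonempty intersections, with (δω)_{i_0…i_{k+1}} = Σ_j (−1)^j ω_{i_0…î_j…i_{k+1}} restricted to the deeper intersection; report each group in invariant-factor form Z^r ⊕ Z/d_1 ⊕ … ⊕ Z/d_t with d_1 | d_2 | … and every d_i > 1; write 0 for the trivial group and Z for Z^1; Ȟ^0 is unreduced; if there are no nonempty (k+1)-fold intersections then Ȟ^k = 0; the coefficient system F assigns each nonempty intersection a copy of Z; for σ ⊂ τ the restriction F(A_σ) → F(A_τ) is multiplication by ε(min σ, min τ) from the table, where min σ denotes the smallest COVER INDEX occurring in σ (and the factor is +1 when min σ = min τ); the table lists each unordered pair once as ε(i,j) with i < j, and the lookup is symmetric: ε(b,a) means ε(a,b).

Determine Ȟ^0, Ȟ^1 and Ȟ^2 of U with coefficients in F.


Ȟ^0(U;F) ≅ 0,  Ȟ^1(U;F) ≅ Z/2,  Ȟ^2(U;F) ≅ Z

nerve of the cover:
  A12={x9,x25,x34} A13={x7,x26,x34} A14={x1,x7,x14} A15={x1,x10,x15} A16={x9,x10,x32} A23={x11,x24,x34} A24={x3,x28,x29,x35} A25={x3,x11,x20} A26={x9,x17,x29} A34={x7,x12,x13,x16} A35={x2,x11,x23} A36={x2,x13,x33} A45={x1,x3,x27} A46={x13,x18,x29} A56={x2,x4,x10}
  A123={x34} A126={x9} A134={x7} A145={x1} A156={x10} A235={x11} A245={x3} A246={x29} A346={x13} A356={x2}
C dims 6,15,10; δ0: rk 6, SNF 1^5·2; δ1: rk 9, SNF 1^9
Ȟ^0 = (6 − 6) − 0 = 0, so Ȟ^0 ≅ 0
Ȟ^1 = (15 − 9) − 6 = 0 plus torsion [2], so Ȟ^1 ≅ Z/2
Ȟ^2 = (10 − 0) − 9 = 1, so Ȟ^2 ≅ Z


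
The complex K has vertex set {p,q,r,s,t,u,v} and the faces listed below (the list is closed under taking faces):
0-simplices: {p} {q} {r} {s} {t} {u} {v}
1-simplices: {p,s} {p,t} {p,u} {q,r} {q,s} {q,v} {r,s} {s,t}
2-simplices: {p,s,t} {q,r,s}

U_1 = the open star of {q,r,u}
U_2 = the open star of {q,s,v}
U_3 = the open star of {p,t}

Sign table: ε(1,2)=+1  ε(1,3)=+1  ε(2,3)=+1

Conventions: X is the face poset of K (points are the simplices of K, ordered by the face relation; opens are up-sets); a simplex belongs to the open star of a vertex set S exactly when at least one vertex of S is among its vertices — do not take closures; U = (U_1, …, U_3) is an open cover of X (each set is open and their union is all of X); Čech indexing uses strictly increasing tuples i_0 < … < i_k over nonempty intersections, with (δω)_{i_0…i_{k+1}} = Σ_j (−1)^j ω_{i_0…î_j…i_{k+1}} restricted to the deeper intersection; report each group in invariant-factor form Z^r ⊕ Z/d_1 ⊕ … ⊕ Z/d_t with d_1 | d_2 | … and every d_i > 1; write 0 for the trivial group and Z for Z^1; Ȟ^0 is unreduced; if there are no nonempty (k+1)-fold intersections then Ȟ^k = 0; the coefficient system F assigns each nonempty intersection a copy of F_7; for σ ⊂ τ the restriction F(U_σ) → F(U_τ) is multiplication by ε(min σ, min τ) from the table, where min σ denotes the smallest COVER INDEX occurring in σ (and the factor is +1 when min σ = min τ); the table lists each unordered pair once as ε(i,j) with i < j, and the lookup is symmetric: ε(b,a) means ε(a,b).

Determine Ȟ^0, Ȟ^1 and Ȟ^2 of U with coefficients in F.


Ȟ^0 = Z/7,  Ȟ^1 = Z/7,  Ȟ^2 = 0

nerve simplices:
  U1={{q},{r},{u},{p,u},{q,r},{q,s},{q,v},{r,s},{q,r,s}} U2={{q},{s},{v},{p,s},{q,r},{q,s},{q,v},{r,s},{s,t},{p,s,t},{q,r,s}} U3={{p},{t},{p,s},{p,t},{p,u},{s,t},{p,s,t}}
  U12={{q},{q,r},{q,s},{q,v},{r,s},{q,r,s}} U13={{p,u}} U23={{p,s},{s,t},{p,s,t}}
C dims 3,3; δ0: rk_F7 2
degree 0: 3−2−0 = 1 → Ȟ^0 ≅ Z/7
degree 1: 3−0−2 = 1 → Ȟ^1 ≅ Z/7
degree 2: 0−0−0 = 0 → Ȟ^2 ≅ 0


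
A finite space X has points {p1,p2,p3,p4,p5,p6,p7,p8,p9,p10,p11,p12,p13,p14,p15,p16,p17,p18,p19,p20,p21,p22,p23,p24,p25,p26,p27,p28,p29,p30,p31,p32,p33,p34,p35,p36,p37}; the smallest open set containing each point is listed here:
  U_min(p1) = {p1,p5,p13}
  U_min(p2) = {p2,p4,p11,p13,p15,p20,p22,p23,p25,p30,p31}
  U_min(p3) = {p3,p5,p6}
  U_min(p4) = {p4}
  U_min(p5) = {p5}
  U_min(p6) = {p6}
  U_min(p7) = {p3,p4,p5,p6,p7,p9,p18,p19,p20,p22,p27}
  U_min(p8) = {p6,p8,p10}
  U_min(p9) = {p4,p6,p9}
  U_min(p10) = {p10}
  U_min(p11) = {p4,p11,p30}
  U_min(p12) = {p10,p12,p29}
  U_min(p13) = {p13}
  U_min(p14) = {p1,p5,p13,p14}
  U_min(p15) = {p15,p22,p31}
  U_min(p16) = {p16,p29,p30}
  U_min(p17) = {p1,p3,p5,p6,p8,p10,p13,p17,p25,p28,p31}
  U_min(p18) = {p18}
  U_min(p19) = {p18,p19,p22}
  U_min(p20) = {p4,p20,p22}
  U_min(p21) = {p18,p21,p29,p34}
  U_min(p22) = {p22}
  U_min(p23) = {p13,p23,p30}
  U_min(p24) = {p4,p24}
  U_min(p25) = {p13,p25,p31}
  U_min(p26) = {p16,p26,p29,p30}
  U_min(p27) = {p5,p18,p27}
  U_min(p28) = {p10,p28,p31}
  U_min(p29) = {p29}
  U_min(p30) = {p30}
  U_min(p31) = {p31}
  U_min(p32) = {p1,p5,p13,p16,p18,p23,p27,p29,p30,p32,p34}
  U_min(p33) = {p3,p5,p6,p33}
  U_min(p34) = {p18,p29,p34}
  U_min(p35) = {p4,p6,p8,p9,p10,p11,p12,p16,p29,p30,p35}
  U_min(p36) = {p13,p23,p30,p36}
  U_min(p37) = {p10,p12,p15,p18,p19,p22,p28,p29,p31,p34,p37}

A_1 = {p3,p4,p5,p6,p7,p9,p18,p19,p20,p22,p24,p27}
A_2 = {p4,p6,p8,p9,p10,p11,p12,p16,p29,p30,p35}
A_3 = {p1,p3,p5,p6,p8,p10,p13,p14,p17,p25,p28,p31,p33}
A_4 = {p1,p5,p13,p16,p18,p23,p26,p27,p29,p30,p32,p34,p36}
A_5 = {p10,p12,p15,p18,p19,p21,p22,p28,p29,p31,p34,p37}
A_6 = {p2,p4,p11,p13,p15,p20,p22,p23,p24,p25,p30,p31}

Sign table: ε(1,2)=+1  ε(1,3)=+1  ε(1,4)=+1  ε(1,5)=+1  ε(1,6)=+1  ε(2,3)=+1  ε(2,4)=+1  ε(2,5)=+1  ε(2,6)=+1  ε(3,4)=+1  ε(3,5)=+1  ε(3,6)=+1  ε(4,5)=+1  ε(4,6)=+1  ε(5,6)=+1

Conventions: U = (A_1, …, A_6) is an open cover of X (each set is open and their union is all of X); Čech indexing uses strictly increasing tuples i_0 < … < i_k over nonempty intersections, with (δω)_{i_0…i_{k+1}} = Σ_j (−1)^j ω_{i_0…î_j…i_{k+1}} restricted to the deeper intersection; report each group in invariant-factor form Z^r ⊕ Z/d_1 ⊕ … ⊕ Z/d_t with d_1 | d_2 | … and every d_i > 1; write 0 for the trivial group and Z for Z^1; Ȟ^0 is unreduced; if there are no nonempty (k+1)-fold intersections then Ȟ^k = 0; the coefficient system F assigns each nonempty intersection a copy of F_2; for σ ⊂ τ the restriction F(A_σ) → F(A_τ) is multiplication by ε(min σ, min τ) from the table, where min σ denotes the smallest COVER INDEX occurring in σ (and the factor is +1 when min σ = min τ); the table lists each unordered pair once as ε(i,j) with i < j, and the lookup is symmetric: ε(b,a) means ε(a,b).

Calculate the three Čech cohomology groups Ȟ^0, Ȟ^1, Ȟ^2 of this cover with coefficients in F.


nonempty overlaps:
  A12={p4,p6,p9} A13={p3,p5,p6} A14={p5,p18,p27} A15={p18,p19,p22} A16={p4,p20,p22,p24} A23={p6,p8,p10} A24={p16,p29,p30} A25={p10,p12,p29} A26={p4,p11,p30} A34={p1,p5,p13} A35={p10,p28,p31} A36={p13,p25,p31} A45={p18,p29,p34} A46={p13,p23,p30} A56={p15,p22,p31}
  A123={p6} A126={p4} A134={p5} A145={p18} A156={p22} A235={p10} A245={p29} A246={p30} A346={p13} A356={p31}
C dims 6,15,10; δ0: rk_F2 5; δ1: rk_F2 9
degree 0: 6−5−0 = 1 → Ȟ^0 ≅ Z/2
degree 1: 15−9−5 = 1 → Ȟ^1 ≅ Z/2
degree 2: 10−0−9 = 1 → Ȟ^2 ≅ Z/2

Ȟ^0(U;F) ≅ Z/2, Ȟ^1(U;F) ≅ Z/2, Ȟ^2(U;F) ≅ Z/2


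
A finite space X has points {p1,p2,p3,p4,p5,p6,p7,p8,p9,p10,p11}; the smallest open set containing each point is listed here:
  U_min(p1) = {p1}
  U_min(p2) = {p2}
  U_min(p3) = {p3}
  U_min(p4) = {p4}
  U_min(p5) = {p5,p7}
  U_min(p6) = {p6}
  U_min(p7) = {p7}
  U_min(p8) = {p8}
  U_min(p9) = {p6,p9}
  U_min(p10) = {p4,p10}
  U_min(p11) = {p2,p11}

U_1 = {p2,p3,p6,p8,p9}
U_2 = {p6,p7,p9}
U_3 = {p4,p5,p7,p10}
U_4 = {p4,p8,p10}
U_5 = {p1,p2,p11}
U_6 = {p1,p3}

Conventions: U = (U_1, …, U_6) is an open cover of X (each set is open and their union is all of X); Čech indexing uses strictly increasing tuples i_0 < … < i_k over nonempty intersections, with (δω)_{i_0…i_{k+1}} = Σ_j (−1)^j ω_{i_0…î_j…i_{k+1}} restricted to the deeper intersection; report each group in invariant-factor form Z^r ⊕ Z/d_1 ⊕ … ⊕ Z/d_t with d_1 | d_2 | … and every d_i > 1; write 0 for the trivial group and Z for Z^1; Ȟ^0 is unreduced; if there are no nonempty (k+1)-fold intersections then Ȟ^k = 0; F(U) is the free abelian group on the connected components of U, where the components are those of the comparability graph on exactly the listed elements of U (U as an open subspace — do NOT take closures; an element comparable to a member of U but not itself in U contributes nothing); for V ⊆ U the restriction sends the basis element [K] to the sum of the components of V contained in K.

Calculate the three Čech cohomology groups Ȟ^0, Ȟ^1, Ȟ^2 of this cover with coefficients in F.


nonempty overlaps:
  U12={p6,p9} U14={p8} U15={p2} U16={p3} U23={p7} U34={p4,p10} U56={p1}
components per intersection:
  U1: {p2} {p3} {p6,p9} {p8}
  U2: {p6,p9} {p7}
  U3: {p4,p10} {p5,p7}
  U4: {p4,p10} {p8}
  U5: {p1} {p2,p11}
  U6: {p1} {p3}
  U12: {p6,p9}
  U14: {p8}
  U15: {p2}
  U16: {p3}
  U23: {p7}
  U34: {p4,p10}
  U56: {p1}
C dims 14,7; δ0: rk 7, SNF 1^7
degree 0: 14−7−0 = 7 → Ȟ^0 ≅ Z^7
degree 1: 7−0−7 = 0 → Ȟ^1 ≅ 0
degree 2: 0−0−0 = 0 → Ȟ^2 ≅ 0

Ȟ^0 = Z^7, Ȟ^1 = 0 and Ȟ^2 = 0


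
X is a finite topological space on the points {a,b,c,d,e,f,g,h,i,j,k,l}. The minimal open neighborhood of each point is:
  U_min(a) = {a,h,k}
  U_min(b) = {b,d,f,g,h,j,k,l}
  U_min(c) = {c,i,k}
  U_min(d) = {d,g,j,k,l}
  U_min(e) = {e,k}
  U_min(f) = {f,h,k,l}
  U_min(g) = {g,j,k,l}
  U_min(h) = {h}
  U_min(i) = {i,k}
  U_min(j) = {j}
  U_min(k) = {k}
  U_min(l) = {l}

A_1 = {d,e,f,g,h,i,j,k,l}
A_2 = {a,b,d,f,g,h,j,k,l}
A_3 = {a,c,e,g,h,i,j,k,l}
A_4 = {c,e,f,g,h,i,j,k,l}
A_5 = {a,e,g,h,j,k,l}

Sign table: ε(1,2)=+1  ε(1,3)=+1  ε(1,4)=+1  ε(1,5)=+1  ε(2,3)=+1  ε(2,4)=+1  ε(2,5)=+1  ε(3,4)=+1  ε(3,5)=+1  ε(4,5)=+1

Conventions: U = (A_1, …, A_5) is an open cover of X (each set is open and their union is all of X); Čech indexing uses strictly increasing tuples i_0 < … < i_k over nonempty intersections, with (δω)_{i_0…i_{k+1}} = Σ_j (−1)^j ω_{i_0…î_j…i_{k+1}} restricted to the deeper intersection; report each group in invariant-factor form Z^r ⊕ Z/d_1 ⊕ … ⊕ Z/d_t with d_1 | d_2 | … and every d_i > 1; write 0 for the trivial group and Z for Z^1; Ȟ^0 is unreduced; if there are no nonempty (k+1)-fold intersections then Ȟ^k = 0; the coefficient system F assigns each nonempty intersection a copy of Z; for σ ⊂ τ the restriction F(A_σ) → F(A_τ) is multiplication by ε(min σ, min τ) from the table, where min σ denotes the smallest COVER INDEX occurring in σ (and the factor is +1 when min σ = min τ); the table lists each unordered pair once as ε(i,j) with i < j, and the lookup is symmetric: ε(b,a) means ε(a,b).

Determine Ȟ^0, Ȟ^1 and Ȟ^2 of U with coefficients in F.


Ȟ^0(U;F) ≅ Z; Ȟ^1(U;F) ≅ 0; Ȟ^2(U;F) ≅ 0

nerve of the cover:
  A12={d,f,g,h,j,k,l} A13={e,g,h,i,j,k,l} A14={e,f,g,h,i,j,k,l} A15={e,g,h,j,k,l} A23={a,g,h,j,k,l} A24={f,g,h,j,k,l} A25={a,g,h,j,k,l} A34={c,e,g,h,i,j,k,l} A35={a,e,g,h,j,k,l} A45={e,g,h,j,k,l}
  A123={g,h,j,k,l} A124={f,g,h,j,k,l} A125={g,h,j,k,l} A134={e,g,h,i,j,k,l} A135={e,g,h,j,k,l} A145={e,g,h,j,k,l} A234={g,h,j,k,l} A235={a,g,h,j,k,l} A245={g,h,j,k,l} A345={e,g,h,j,k,l}
  A1234={g,h,j,k,l} A1235={g,h,j,k,l} A1245={g,h,j,k,l} A1345={e,g,h,j,k,l} A2345={g,h,j,k,l}
  A12345={g,h,j,k,l}
C dims 5,10,10,5; δ0: rk 4, SNF 1^4; δ1: rk 6, SNF 1^6; δ2: rk 4, SNF 1^4
Ȟ^0 = (5 − 4) − 0 = 1, so Ȟ^0 ≅ Z
Ȟ^1 = (10 − 6) − 4 = 0, so Ȟ^1 ≅ 0
Ȟ^2 = (10 − 4) − 6 = 0, so Ȟ^2 ≅ 0


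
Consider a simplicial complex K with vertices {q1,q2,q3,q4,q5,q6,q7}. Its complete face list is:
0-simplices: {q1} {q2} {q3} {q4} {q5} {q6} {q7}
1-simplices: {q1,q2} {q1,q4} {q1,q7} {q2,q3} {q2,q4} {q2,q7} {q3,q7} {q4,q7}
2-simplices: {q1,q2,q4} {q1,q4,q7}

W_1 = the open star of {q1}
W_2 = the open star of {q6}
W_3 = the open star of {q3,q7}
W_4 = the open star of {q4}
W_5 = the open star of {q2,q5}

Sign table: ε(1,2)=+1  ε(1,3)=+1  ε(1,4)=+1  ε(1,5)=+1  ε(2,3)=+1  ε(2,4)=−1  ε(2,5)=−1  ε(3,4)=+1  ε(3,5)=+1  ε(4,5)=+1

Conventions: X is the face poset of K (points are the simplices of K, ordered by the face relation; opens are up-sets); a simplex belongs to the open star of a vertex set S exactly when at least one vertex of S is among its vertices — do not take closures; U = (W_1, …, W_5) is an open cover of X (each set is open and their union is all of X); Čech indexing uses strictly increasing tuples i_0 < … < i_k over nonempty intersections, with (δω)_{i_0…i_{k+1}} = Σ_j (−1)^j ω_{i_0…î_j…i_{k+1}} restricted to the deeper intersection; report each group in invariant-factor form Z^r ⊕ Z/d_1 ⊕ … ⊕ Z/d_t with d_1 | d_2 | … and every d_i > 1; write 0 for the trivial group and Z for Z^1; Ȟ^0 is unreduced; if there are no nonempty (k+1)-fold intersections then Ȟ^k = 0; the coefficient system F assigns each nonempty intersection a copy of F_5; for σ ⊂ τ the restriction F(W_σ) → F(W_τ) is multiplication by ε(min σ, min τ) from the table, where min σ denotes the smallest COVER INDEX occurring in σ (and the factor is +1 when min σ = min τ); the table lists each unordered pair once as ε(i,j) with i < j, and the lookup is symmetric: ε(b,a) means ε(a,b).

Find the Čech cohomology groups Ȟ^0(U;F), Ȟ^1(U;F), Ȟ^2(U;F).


cover nerve:
  W1={{q1},{q1,q2},{q1,q4},{q1,q7},{q1,q2,q4},{q1,q4,q7}} W2={{q6}} W3={{q3},{q7},{q1,q7},{q2,q3},{q2,q7},{q3,q7},{q4,q7},{q1,q4,q7}} W4={{q4},{q1,q4},{q2,q4},{q4,q7},{q1,q2,q4},{q1,q4,q7}} W5={{q2},{q5},{q1,q2},{q2,q3},{q2,q4},{q2,q7},{q1,q2,q4}}
  W13={{q1,q7},{q1,q4,q7}} W14={{q1,q4},{q1,q2,q4},{q1,q4,q7}} W15={{q1,q2},{q1,q2,q4}} W34={{q4,q7},{q1,q4,q7}} W35={{q2,q3},{q2,q7}} W45={{q2,q4},{q1,q2,q4}}
  W134={{q1,q4,q7}} W145={{q1,q2,q4}}
C dims 5,6,2; δ0: rk_F5 3; δ1: rk_F5 2
Ȟ^0: (5−3)−0=2 ⇒ Z/5 ⊕ Z/5
Ȟ^1: (6−2)−3=1 ⇒ Z/5
Ȟ^2: (2−0)−2=0 ⇒ 0

Ȟ^0 ≅ Z/5 ⊕ Z/5,  Ȟ^1 ≅ Z/5,  Ȟ^2 ≅ 0


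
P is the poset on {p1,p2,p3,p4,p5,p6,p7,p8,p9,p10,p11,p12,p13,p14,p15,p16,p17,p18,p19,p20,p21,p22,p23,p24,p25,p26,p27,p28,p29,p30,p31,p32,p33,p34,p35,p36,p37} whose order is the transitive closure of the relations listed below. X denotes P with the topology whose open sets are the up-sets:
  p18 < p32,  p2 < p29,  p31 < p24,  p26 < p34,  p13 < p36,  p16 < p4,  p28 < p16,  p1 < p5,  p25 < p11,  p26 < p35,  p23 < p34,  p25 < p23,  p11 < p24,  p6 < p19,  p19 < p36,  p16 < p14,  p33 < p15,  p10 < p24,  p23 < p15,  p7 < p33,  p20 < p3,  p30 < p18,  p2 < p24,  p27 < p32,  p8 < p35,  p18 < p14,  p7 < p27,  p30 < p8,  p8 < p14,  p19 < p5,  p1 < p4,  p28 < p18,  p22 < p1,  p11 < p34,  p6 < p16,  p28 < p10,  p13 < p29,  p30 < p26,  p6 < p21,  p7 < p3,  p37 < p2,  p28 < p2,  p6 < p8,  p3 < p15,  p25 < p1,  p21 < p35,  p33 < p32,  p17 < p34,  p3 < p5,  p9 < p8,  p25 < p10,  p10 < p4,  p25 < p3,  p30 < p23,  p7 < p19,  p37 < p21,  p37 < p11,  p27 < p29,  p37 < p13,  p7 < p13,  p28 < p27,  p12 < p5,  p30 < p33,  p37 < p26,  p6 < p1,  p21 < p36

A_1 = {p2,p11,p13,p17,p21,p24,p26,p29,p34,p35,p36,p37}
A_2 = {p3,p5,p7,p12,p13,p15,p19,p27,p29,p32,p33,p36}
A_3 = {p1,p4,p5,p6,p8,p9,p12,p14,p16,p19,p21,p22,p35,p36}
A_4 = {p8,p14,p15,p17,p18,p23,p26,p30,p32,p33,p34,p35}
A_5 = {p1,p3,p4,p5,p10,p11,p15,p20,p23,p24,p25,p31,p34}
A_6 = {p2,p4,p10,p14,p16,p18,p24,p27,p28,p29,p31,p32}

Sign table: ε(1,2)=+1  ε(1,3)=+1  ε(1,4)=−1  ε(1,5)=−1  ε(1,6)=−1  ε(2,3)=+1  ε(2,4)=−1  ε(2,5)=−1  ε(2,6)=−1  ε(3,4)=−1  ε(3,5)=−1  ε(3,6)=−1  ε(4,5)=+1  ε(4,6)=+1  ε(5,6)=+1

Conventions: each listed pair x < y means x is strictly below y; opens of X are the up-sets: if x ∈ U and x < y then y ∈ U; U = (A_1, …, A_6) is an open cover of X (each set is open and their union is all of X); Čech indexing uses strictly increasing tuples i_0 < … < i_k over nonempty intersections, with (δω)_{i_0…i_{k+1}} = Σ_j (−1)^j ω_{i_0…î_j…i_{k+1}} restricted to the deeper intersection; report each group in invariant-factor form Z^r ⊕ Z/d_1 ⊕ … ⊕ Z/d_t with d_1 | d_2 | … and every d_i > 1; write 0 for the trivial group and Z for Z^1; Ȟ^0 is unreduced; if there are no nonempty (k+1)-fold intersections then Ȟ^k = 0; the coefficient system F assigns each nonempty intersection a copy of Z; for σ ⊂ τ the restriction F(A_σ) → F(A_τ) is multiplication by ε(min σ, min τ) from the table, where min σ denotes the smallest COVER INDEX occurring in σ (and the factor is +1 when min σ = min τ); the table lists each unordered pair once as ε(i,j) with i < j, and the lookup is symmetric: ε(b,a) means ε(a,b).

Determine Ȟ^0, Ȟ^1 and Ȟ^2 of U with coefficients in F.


Ȟ^0 = Z; Ȟ^1 = 0; Ȟ^2 = Z/2

nonempty intersections:
  A12={p13,p29,p36} A13={p21,p35,p36} A14={p17,p26,p34,p35} A15={p11,p24,p34} A16={p2,p24,p29} A23={p5,p12,p19,p36} A24={p15,p32,p33} A25={p3,p5,p15} A26={p27,p29,p32} A34={p8,p14,p35} A35={p1,p4,p5} A36={p4,p14,p16} A45={p15,p23,p34} A46={p14,p18,p32} A56={p4,p10,p24,p31}
  A123={p36} A126={p29} A134={p35} A145={p34} A156={p24} A235={p5} A245={p15} A246={p32} A346={p14} A356={p4}
C dims 6,15,10; δ0: rk 5, SNF 1^5; δ1: rk 10, SNF 1^9·2
Ȟ^0: (6−5)−0=1 ⇒ Z
Ȟ^1: (15−10)−5=0 ⇒ 0
Ȟ^2: (10−0)−10=0 plus torsion [2] ⇒ Z/2


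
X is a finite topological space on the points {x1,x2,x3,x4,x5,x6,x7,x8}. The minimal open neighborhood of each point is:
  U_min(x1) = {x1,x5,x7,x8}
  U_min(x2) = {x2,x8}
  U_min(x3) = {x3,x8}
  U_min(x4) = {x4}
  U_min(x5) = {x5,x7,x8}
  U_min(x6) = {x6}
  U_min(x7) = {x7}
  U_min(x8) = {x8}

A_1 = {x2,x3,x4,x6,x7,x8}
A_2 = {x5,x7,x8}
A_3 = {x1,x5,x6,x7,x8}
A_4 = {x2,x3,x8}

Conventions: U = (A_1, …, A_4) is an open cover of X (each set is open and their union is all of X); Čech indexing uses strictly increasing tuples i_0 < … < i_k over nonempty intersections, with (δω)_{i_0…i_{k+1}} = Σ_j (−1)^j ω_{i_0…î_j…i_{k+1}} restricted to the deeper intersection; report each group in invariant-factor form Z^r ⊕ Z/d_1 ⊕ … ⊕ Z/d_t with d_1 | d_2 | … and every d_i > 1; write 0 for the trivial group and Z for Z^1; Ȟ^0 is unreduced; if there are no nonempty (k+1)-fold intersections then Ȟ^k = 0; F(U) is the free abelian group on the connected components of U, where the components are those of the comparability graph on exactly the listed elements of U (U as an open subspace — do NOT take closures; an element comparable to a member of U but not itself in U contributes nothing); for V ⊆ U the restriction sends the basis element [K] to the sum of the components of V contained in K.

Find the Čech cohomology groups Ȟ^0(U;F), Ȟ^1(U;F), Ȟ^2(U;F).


Ȟ^0 ≅ Z^3, Ȟ^1 ≅ 0, Ȟ^2 ≅ 0

nonempty overlaps:
  A12={x7,x8} A13={x6,x7,x8} A14={x2,x3,x8} A23={x5,x7,x8} A24={x8} A34={x8}
  A123={x7,x8} A124={x8} A134={x8} A234={x8}
  A1234={x8}
components per intersection:
  A1: {x2,x3,x8} {x4} {x6} {x7}
  A2: {x5,x7,x8}
  A3: {x1,x5,x7,x8} {x6}
  A4: {x2,x3,x8}
  A12: {x7} {x8}
  A13: {x6} {x7} {x8}
  A14: {x2,x3,x8}
  A23: {x5,x7,x8}
  A24: {x8}
  A34: {x8}
  A123: {x7} {x8}
  A124: {x8}
  A134: {x8}
  A234: {x8}
  A1234: {x8}
C dims 8,9,5,1; δ0: rk 5, SNF 1^5; δ1: rk 4, SNF 1^4; δ2: rk 1, SNF 1^1
degree 0: 8−5−0 = 3 → Ȟ^0 ≅ Z^3
degree 1: 9−4−5 = 0 → Ȟ^1 ≅ 0
degree 2: 5−1−4 = 0 → Ȟ^2 ≅ 0


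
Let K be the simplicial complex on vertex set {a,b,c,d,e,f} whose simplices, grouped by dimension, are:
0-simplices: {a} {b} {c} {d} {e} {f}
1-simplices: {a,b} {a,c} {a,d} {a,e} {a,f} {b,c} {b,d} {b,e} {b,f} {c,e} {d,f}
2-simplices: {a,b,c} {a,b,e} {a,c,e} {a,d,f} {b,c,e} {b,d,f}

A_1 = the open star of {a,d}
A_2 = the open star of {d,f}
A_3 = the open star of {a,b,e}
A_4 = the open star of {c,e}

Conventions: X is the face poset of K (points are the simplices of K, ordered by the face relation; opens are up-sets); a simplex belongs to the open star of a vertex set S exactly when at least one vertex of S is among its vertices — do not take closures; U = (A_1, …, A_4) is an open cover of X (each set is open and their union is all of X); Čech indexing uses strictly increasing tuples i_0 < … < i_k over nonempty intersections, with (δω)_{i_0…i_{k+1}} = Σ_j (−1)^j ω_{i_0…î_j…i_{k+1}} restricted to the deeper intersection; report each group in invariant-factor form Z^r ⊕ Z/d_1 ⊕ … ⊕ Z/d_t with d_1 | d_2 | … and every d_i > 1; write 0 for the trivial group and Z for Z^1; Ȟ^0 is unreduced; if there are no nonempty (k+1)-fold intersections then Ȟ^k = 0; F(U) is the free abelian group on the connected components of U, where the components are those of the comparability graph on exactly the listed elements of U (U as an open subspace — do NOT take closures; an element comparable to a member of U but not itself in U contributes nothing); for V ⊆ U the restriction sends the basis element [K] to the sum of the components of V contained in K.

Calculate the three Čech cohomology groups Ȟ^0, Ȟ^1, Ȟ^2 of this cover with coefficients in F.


Ȟ^0 = Z, Ȟ^1 = Z and Ȟ^2 = 0

intersection data:
  A1={{a},{d},{a,b},{a,c},{a,d},{a,e},{a,f},{b,d},{d,f},{a,b,c},{a,b,e},{a,c,e},{a,d,f},{b,d,f}} A2={{d},{f},{a,d},{a,f},{b,d},{b,f},{d,f},{a,d,f},{b,d,f}} A3={{a},{b},{e},{a,b},{a,c},{a,d},{a,e},{a,f},{b,c},{b,d},{b,e},{b,f},{c,e},{a,b,c},{a,b,e},{a,c,e},{a,d,f},{b,c,e},{b,d,f}} A4={{c},{e},{a,c},{a,e},{b,c},{b,e},{c,e},{a,b,c},{a,b,e},{a,c,e},{b,c,e}}
  A12={{d},{a,d},{a,f},{b,d},{d,f},{a,d,f},{b,d,f}} A13={{a},{a,b},{a,c},{a,d},{a,e},{a,f},{b,d},{a,b,c},{a,b,e},{a,c,e},{a,d,f},{b,d,f}} A14={{a,c},{a,e},{a,b,c},{a,b,e},{a,c,e}} A23={{a,d},{a,f},{b,d},{b,f},{a,d,f},{b,d,f}} A34={{e},{a,c},{a,e},{b,c},{b,e},{c,e},{a,b,c},{a,b,e},{a,c,e},{b,c,e}}
  A123={{a,d},{a,f},{b,d},{a,d,f},{b,d,f}} A134={{a,c},{a,e},{a,b,c},{a,b,e},{a,c,e}}
components per intersection:
  A1: {{a},{d},{a,b},{a,c},{a,d},{a,e},{a,f},{b,d},{d,f},{a,b,c},{a,b,e},{a,c,e},{a,d,f},{b,d,f}}
  A2: {{d},{f},{a,d},{a,f},{b,d},{b,f},{d,f},{a,d,f},{b,d,f}}
  A3: {{a},{b},{e},{a,b},{a,c},{a,d},{a,e},{a,f},{b,c},{b,d},{b,e},{b,f},{c,e},{a,b,c},{a,b,e},{a,c,e},{a,d,f},{b,c,e},{b,d,f}}
  A4: {{c},{e},{a,c},{a,e},{b,c},{b,e},{c,e},{a,b,c},{a,b,e},{a,c,e},{b,c,e}}
  A12: {{d},{a,d},{a,f},{b,d},{d,f},{a,d,f},{b,d,f}}
  A13: {{a},{a,b},{a,c},{a,d},{a,e},{a,f},{a,b,c},{a,b,e},{a,c,e},{a,d,f}} {{b,d},{b,d,f}}
  A14: {{a,c},{a,e},{a,b,c},{a,b,e},{a,c,e}}
  A23: {{a,d},{a,f},{a,d,f}} {{b,d},{b,f},{b,d,f}}
  A34: {{e},{a,c},{a,e},{b,c},{b,e},{c,e},{a,b,c},{a,b,e},{a,c,e},{b,c,e}}
  A123: {{a,d},{a,f},{a,d,f}} {{b,d},{b,d,f}}
  A134: {{a,c},{a,e},{a,b,c},{a,b,e},{a,c,e}}
C dims 4,7,3; δ0: rk 3, SNF 1^3; δ1: rk 3, SNF 1^3
Ȟ^0 = (4 − 3) − 0 = 1, so Ȟ^0 ≅ Z
Ȟ^1 = (7 − 3) − 3 = 1, so Ȟ^1 ≅ Z
Ȟ^2 = (3 − 0) − 3 = 0, so Ȟ^2 ≅ 0


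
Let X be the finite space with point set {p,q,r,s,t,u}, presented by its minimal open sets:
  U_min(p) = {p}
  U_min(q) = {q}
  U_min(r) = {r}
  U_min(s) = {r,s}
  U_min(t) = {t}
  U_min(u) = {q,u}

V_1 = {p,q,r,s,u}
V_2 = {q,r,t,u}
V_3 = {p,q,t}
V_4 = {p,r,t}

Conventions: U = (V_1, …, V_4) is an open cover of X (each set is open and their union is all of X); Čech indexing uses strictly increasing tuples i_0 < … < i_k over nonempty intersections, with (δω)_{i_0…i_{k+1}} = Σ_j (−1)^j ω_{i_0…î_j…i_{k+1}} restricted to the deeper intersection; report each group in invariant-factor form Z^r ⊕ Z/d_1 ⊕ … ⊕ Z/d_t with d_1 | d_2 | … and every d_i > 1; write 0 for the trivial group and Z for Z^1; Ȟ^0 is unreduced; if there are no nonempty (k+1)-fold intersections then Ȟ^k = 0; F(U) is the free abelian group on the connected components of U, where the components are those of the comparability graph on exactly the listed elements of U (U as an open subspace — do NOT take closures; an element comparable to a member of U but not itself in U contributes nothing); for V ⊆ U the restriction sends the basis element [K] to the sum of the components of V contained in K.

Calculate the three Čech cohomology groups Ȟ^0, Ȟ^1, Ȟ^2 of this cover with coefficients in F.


nerve of the cover:
  V12={q,r,u} V13={p,q} V14={p,r} V23={q,t} V24={r,t} V34={p,t}
  V123={q} V124={r} V134={p} V234={t}
components per intersection:
  V1: {p} {q,u} {r,s}
  V2: {q,u} {r} {t}
  V3: {p} {q} {t}
  V4: {p} {r} {t}
  V12: {q,u} {r}
  V13: {p} {q}
  V14: {p} {r}
  V23: {q} {t}
  V24: {r} {t}
  V34: {p} {t}
  V123: {q}
  V124: {r}
  V134: {p}
  V234: {t}
C dims 12,12,4; δ0: rk 8, SNF 1^8; δ1: rk 4, SNF 1^4
Ȟ^0 = (12 − 8) − 0 = 4, so Ȟ^0 ≅ Z^4
Ȟ^1 = (12 − 4) − 8 = 0, so Ȟ^1 ≅ 0
Ȟ^2 = (4 − 0) − 4 = 0, so Ȟ^2 ≅ 0

Ȟ^0 ≅ Z^4; Ȟ^1 ≅ 0; Ȟ^2 ≅ 0


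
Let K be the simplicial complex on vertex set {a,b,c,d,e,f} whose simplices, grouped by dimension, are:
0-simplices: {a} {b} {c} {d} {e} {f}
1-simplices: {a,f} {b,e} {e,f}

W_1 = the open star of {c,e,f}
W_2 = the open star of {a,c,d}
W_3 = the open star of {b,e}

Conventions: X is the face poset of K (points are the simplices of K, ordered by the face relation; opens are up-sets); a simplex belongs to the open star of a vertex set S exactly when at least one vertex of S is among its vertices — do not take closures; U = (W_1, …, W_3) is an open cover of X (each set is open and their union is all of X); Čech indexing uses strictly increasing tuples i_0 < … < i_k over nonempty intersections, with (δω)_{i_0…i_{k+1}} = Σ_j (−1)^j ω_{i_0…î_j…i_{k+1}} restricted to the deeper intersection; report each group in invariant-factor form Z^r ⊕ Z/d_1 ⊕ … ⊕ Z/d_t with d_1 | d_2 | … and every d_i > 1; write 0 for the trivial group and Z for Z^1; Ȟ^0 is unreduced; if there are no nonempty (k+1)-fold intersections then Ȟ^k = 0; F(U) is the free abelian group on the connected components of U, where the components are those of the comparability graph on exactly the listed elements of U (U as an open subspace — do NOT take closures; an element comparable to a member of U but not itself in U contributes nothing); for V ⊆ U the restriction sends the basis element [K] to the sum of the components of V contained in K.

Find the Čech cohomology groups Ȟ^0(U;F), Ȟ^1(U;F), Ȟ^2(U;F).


Ȟ^0 ≅ Z^3,  Ȟ^1 ≅ 0,  Ȟ^2 ≅ 0

nonempty intersections:
  W1={{c},{e},{f},{a,f},{b,e},{e,f}} W2={{a},{c},{d},{a,f}} W3={{b},{e},{b,e},{e,f}}
  W12={{c},{a,f}} W13={{e},{b,e},{e,f}}
components per intersection:
  W1: {{c}} {{e},{f},{a,f},{b,e},{e,f}}
  W2: {{a},{a,f}} {{c}} {{d}}
  W3: {{b},{e},{b,e},{e,f}}
  W12: {{c}} {{a,f}}
  W13: {{e},{b,e},{e,f}}
C dims 6,3; δ0: rk 3, SNF 1^3
Ȟ^0: (6−3)−0=3 ⇒ Z^3
Ȟ^1: (3−0)−3=0 ⇒ 0
Ȟ^2: (0−0)−0=0 ⇒ 0


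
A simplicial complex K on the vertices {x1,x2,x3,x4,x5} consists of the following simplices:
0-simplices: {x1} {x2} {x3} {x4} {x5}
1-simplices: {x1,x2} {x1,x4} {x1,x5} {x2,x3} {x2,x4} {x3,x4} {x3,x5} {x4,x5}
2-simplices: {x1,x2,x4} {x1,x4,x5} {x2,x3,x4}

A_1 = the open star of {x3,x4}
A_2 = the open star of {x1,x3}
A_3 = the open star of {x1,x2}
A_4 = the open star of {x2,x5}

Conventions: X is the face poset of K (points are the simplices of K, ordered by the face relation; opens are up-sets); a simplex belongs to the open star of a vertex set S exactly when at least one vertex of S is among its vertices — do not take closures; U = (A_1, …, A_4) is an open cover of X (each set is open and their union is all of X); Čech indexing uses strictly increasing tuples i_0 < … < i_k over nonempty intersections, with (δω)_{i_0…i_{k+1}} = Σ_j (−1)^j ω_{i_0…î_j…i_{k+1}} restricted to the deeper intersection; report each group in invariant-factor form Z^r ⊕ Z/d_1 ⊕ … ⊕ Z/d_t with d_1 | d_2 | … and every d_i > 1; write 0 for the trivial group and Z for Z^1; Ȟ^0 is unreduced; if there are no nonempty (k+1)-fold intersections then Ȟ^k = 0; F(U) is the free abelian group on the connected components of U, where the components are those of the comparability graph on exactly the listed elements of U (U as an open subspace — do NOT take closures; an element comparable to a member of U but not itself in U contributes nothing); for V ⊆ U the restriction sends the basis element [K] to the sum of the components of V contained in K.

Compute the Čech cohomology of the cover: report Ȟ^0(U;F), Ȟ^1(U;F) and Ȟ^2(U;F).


Ȟ^0 ≅ Z, Ȟ^1 ≅ Z and Ȟ^2 ≅ 0

nerve of the cover:
  A1={{x3},{x4},{x1,x4},{x2,x3},{x2,x4},{x3,x4},{x3,x5},{x4,x5},{x1,x2,x4},{x1,x4,x5},{x2,x3,x4}} A2={{x1},{x3},{x1,x2},{x1,x4},{x1,x5},{x2,x3},{x3,x4},{x3,x5},{x1,x2,x4},{x1,x4,x5},{x2,x3,x4}} A3={{x1},{x2},{x1,x2},{x1,x4},{x1,x5},{x2,x3},{x2,x4},{x1,x2,x4},{x1,x4,x5},{x2,x3,x4}} A4={{x2},{x5},{x1,x2},{x1,x5},{x2,x3},{x2,x4},{x3,x5},{x4,x5},{x1,x2,x4},{x1,x4,x5},{x2,x3,x4}}
  A12={{x3},{x1,x4},{x2,x3},{x3,x4},{x3,x5},{x1,x2,x4},{x1,x4,x5},{x2,x3,x4}} A13={{x1,x4},{x2,x3},{x2,x4},{x1,x2,x4},{x1,x4,x5},{x2,x3,x4}} A14={{x2,x3},{x2,x4},{x3,x5},{x4,x5},{x1,x2,x4},{x1,x4,x5},{x2,x3,x4}} A23={{x1},{x1,x2},{x1,x4},{x1,x5},{x2,x3},{x1,x2,x4},{x1,x4,x5},{x2,x3,x4}} A24={{x1,x2},{x1,x5},{x2,x3},{x3,x5},{x1,x2,x4},{x1,x4,x5},{x2,x3,x4}} A34={{x2},{x1,x2},{x1,x5},{x2,x3},{x2,x4},{x1,x2,x4},{x1,x4,x5},{x2,x3,x4}}
  A123={{x1,x4},{x2,x3},{x1,x2,x4},{x1,x4,x5},{x2,x3,x4}} A124={{x2,x3},{x3,x5},{x1,x2,x4},{x1,x4,x5},{x2,x3,x4}} A134={{x2,x3},{x2,x4},{x1,x2,x4},{x1,x4,x5},{x2,x3,x4}} A234={{x1,x2},{x1,x5},{x2,x3},{x1,x2,x4},{x1,x4,x5},{x2,x3,x4}}
  A1234={{x2,x3},{x1,x2,x4},{x1,x4,x5},{x2,x3,x4}}
components per intersection:
  A1: {{x3},{x4},{x1,x4},{x2,x3},{x2,x4},{x3,x4},{x3,x5},{x4,x5},{x1,x2,x4},{x1,x4,x5},{x2,x3,x4}}
  A2: {{x1},{x1,x2},{x1,x4},{x1,x5},{x1,x2,x4},{x1,x4,x5}} {{x3},{x2,x3},{x3,x4},{x3,x5},{x2,x3,x4}}
  A3: {{x1},{x2},{x1,x2},{x1,x4},{x1,x5},{x2,x3},{x2,x4},{x1,x2,x4},{x1,x4,x5},{x2,x3,x4}}
  A4: {{x2},{x1,x2},{x2,x3},{x2,x4},{x1,x2,x4},{x2,x3,x4}} {{x5},{x1,x5},{x3,x5},{x4,x5},{x1,x4,x5}}
  A12: {{x3},{x2,x3},{x3,x4},{x3,x5},{x2,x3,x4}} {{x1,x4},{x1,x2,x4},{x1,x4,x5}}
  A13: {{x1,x4},{x2,x3},{x2,x4},{x1,x2,x4},{x1,x4,x5},{x2,x3,x4}}
  A14: {{x2,x3},{x2,x4},{x1,x2,x4},{x2,x3,x4}} {{x3,x5}} {{x4,x5},{x1,x4,x5}}
  A23: {{x1},{x1,x2},{x1,x4},{x1,x5},{x1,x2,x4},{x1,x4,x5}} {{x2,x3},{x2,x3,x4}}
  A24: {{x1,x2},{x1,x2,x4}} {{x1,x5},{x1,x4,x5}} {{x2,x3},{x2,x3,x4}} {{x3,x5}}
  A34: {{x2},{x1,x2},{x2,x3},{x2,x4},{x1,x2,x4},{x2,x3,x4}} {{x1,x5},{x1,x4,x5}}
  A123: {{x1,x4},{x1,x2,x4},{x1,x4,x5}} {{x2,x3},{x2,x3,x4}}
  A124: {{x2,x3},{x2,x3,x4}} {{x3,x5}} {{x1,x2,x4}} {{x1,x4,x5}}
  A134: {{x2,x3},{x2,x4},{x1,x2,x4},{x2,x3,x4}} {{x1,x4,x5}}
  A234: {{x1,x2},{x1,x2,x4}} {{x1,x5},{x1,x4,x5}} {{x2,x3},{x2,x3,x4}}
  A1234: {{x2,x3},{x2,x3,x4}} {{x1,x2,x4}} {{x1,x4,x5}}
C dims 6,14,11,3; δ0: rk 5, SNF 1^5; δ1: rk 8, SNF 1^8; δ2: rk 3, SNF 1^3
Ȟ^0 = (6 − 5) − 0 = 1, so Ȟ^0 ≅ Z
Ȟ^1 = (14 − 8) − 5 = 1, so Ȟ^1 ≅ Z
Ȟ^2 = (11 − 3) − 8 = 0, so Ȟ^2 ≅ 0


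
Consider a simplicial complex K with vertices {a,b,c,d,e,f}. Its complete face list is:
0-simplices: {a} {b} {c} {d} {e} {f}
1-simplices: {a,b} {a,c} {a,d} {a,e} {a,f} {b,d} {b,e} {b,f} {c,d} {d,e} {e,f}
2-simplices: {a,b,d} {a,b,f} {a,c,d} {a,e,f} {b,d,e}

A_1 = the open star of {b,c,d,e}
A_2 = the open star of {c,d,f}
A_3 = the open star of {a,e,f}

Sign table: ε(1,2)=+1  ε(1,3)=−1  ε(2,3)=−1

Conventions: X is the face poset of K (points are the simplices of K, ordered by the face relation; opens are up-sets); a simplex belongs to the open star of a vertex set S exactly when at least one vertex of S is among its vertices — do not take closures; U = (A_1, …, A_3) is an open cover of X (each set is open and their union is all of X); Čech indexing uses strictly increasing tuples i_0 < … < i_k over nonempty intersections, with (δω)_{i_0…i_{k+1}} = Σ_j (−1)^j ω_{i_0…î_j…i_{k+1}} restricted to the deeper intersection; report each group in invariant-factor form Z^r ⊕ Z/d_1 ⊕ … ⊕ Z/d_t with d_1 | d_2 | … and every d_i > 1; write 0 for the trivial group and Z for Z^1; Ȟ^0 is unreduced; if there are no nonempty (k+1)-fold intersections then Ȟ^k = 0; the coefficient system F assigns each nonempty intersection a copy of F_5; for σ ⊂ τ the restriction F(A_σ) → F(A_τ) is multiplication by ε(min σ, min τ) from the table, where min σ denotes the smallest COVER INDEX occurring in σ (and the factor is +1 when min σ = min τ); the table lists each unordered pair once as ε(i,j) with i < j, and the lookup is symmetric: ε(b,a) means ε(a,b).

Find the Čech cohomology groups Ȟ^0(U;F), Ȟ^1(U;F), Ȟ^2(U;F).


cover nerve:
  A1={{b},{c},{d},{e},{a,b},{a,c},{a,d},{a,e},{b,d},{b,e},{b,f},{c,d},{d,e},{e,f},{a,b,d},{a,b,f},{a,c,d},{a,e,f},{b,d,e}} A2={{c},{d},{f},{a,c},{a,d},{a,f},{b,d},{b,f},{c,d},{d,e},{e,f},{a,b,d},{a,b,f},{a,c,d},{a,e,f},{b,d,e}} A3={{a},{e},{f},{a,b},{a,c},{a,d},{a,e},{a,f},{b,e},{b,f},{d,e},{e,f},{a,b,d},{a,b,f},{a,c,d},{a,e,f},{b,d,e}}
  A12={{c},{d},{a,c},{a,d},{b,d},{b,f},{c,d},{d,e},{e,f},{a,b,d},{a,b,f},{a,c,d},{a,e,f},{b,d,e}} A13={{e},{a,b},{a,c},{a,d},{a,e},{b,e},{b,f},{d,e},{e,f},{a,b,d},{a,b,f},{a,c,d},{a,e,f},{b,d,e}} A23={{f},{a,c},{a,d},{a,f},{b,f},{d,e},{e,f},{a,b,d},{a,b,f},{a,c,d},{a,e,f},{b,d,e}}
  A123={{a,c},{a,d},{b,f},{d,e},{e,f},{a,b,d},{a,b,f},{a,c,d},{a,e,f},{b,d,e}}
C dims 3,3,1; δ0: rk_F5 2; δ1: rk_F5 1
Ȟ^0: (3−2)−0=1 ⇒ Z/5
Ȟ^1: (3−1)−2=0 ⇒ 0
Ȟ^2: (1−0)−1=0 ⇒ 0

Ȟ^0 ≅ Z/5, Ȟ^1 ≅ 0, Ȟ^2 ≅ 0


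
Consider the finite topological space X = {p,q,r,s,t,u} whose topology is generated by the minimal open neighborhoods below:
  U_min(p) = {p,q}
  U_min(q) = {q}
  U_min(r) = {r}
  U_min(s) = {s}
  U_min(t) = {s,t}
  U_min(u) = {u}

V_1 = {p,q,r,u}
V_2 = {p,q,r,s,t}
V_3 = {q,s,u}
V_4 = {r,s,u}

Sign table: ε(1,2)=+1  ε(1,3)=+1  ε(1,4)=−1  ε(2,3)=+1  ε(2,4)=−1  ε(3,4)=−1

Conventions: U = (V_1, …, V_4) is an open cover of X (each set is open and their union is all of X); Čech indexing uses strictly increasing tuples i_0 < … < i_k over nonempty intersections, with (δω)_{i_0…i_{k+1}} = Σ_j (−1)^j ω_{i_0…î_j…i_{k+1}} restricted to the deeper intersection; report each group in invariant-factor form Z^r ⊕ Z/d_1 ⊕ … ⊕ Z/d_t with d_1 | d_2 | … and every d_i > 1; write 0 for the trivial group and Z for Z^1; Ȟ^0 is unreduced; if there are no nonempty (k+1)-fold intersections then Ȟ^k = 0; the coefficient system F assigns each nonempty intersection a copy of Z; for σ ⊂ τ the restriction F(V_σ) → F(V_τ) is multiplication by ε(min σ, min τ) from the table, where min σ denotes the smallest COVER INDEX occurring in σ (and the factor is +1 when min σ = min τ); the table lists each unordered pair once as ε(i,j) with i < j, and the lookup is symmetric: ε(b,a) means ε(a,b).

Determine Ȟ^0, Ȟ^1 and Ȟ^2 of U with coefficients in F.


nonempty intersections:
  V12={p,q,r} V13={q,u} V14={r,u} V23={q,s} V24={r,s} V34={s,u}
  V123={q} V124={r} V134={u} V234={s}
C dims 4,6,4; δ0: rk 3, SNF 1^3; δ1: rk 3, SNF 1^3
Ȟ^0: (4−3)−0=1 ⇒ Z
Ȟ^1: (6−3)−3=0 ⇒ 0
Ȟ^2: (4−0)−3=1 ⇒ Z

Ȟ^0 = Z,  Ȟ^1 = 0,  Ȟ^2 = Z


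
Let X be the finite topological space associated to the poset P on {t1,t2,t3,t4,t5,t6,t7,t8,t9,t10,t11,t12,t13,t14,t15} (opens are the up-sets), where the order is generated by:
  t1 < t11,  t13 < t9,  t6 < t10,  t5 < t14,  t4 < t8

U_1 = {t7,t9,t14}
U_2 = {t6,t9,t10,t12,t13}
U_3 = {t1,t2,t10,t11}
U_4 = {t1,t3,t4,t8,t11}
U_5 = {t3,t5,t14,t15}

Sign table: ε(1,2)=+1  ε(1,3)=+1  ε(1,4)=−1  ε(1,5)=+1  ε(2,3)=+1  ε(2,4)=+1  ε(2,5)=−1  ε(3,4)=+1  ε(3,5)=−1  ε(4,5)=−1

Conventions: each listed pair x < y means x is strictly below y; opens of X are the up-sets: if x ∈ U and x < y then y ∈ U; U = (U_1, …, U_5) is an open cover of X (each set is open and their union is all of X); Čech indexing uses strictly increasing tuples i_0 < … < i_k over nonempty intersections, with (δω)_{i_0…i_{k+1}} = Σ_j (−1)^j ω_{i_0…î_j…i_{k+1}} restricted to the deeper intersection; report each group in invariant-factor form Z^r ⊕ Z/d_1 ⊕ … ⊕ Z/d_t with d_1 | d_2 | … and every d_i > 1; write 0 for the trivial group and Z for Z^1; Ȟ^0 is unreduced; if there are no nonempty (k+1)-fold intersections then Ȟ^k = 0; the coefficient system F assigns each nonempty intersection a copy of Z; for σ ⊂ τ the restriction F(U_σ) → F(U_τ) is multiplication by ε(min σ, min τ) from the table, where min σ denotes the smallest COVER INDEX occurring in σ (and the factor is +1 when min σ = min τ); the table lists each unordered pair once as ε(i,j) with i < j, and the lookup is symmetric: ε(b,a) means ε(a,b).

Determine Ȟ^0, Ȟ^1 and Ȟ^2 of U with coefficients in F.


Ȟ^0(U;F) ≅ 0, Ȟ^1(U;F) ≅ Z/2 and Ȟ^2(U;F) ≅ 0

nerve simplices:
  U12={t9} U15={t14} U23={t10} U34={t1,t11} U45={t3}
C dims 5,5; δ0: rk 5, SNF 1^4·2
degree 0: 5−5−0 = 0 → Ȟ^0 ≅ 0
degree 1: 5−0−5 = 0 plus torsion [2] → Ȟ^1 ≅ Z/2
degree 2: 0−0−0 = 0 → Ȟ^2 ≅ 0


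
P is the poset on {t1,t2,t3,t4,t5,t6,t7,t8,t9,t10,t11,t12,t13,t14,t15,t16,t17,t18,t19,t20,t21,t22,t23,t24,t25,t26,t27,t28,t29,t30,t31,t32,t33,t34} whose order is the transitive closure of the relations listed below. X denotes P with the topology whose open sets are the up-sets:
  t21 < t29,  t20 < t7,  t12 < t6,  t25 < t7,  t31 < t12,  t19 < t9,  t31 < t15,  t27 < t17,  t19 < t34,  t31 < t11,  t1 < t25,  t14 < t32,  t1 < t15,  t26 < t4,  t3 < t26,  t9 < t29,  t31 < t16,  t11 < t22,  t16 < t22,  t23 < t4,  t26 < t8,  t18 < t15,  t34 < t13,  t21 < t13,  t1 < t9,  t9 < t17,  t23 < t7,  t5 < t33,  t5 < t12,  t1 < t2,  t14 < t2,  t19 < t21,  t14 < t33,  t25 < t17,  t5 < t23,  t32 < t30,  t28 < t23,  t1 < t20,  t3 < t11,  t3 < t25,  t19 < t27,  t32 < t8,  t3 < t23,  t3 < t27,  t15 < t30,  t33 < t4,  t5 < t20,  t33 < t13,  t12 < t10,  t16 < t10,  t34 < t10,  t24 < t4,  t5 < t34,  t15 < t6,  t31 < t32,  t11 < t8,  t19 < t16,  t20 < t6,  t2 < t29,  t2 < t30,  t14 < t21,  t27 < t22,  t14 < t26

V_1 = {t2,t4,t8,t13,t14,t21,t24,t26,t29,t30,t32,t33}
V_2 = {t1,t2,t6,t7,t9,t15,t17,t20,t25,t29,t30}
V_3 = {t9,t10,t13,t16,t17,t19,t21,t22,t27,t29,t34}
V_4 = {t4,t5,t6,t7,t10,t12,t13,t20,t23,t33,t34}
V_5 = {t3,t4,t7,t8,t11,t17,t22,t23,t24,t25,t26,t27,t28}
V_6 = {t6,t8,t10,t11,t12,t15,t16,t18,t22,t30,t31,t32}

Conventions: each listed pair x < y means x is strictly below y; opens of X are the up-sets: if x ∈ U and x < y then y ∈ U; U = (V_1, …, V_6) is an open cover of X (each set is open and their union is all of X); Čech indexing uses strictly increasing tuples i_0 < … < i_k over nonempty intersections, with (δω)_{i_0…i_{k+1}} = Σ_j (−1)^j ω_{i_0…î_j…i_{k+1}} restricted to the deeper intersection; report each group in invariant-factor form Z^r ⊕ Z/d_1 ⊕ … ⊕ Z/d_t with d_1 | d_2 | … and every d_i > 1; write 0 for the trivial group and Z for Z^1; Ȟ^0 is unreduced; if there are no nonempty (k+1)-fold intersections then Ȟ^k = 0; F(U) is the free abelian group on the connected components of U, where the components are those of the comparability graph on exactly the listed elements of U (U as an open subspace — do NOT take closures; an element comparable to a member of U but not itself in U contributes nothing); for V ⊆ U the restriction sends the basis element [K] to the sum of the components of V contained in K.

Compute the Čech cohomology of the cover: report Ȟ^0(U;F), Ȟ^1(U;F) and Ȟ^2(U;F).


Ȟ^0(U;F) ≅ Z,  Ȟ^1(U;F) ≅ 0,  Ȟ^2(U;F) ≅ Z/2

nonempty intersections:
  V12={t2,t29,t30} V13={t13,t21,t29} V14={t4,t13,t33} V15={t4,t8,t24,t26} V16={t8,t30,t32} V23={t9,t17,t29} V24={t6,t7,t20} V25={t7,t17,t25} V26={t6,t15,t30} V34={t10,t13,t34} V35={t17,t22,t27} V36={t10,t16,t22} V45={t4,t7,t23} V46={t6,t10,t12} V56={t8,t11,t22}
  V123={t29} V126={t30} V134={t13} V145={t4} V156={t8} V235={t17} V245={t7} V246={t6} V346={t10} V356={t22}
components per intersection:
  V1: {t2,t4,t8,t13,t14,t21,t24,t26,t29,t30,t32,t33}
  V2: {t1,t2,t6,t7,t9,t15,t17,t20,t25,t29,t30}
  V3: {t9,t10,t13,t16,t17,t19,t21,t22,t27,t29,t34}
  V4: {t4,t5,t6,t7,t10,t12,t13,t20,t23,t33,t34}
  V5: {t3,t4,t7,t8,t11,t17,t22,t23,t24,t25,t26,t27,t28}
  V6: {t6,t8,t10,t11,t12,t15,t16,t18,t22,t30,t31,t32}
  V12: {t2,t29,t30}
  V13: {t13,t21,t29}
  V14: {t4,t13,t33}
  V15: {t4,t8,t24,t26}
  V16: {t8,t30,t32}
  V23: {t9,t17,t29}
  V24: {t6,t7,t20}
  V25: {t7,t17,t25}
  V26: {t6,t15,t30}
  V34: {t10,t13,t34}
  V35: {t17,t22,t27}
  V36: {t10,t16,t22}
  V45: {t4,t7,t23}
  V46: {t6,t10,t12}
  V56: {t8,t11,t22}
  V123: {t29}
  V126: {t30}
  V134: {t13}
  V145: {t4}
  V156: {t8}
  V235: {t17}
  V245: {t7}
  V246: {t6}
  V346: {t10}
  V356: {t22}
C dims 6,15,10; δ0: rk 5, SNF 1^5; δ1: rk 10, SNF 1^9·2
Ȟ^0: (6−5)−0=1 ⇒ Z
Ȟ^1: (15−10)−5=0 ⇒ 0
Ȟ^2: (10−0)−10=0 plus torsion [2] ⇒ Z/2
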